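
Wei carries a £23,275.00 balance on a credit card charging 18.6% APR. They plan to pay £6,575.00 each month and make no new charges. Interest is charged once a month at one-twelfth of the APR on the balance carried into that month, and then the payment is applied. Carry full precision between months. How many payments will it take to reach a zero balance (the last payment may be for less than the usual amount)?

Monthly rate r = 18.6%/12 = 1.55% = 0.0155.
Recurrence: B ← B·(1+r) − £6,575.00.
Month 1: interest £360.76; balance after payment £17,060.76.
Month 2: interest £264.44; balance after payment £10,750.20.
Month 3: interest £166.63; balance after payment £4,341.83.
Month 4: interest £67.30; balance after payment £0.00.

4 months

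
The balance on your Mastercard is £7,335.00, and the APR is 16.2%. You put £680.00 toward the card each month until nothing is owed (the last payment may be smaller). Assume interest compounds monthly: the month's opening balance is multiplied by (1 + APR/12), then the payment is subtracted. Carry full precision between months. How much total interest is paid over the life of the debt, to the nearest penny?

Monthly rate r = 16.2%/12 = 1.35% = 0.0135.
Payoff takes n = ⌈−ln(1 − rB₀/P)/ln(1+r)⌉ = ⌈11.736⌉ = 12 payments; the last is £501.60.
Total paid = 11·£680.00 + £501.60 = £7,981.60.
Total interest = total paid − principal = £7,981.60 − £7,335.00 = £646.60.

£646.60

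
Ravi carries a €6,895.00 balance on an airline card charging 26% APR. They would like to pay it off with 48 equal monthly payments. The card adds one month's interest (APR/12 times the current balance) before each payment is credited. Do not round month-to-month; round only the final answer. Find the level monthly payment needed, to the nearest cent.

€232.48

Monthly rate r = 26%/12 = 2.16667% = 0.0216667.
Level-payment amortization: P = B₀·r / (1 − (1+r)^(−n)) = 6895.00·0.0216667 / (1 − 1.02167^(−48)).
Denominator 1 − (1+r)^(−48) = 0.642597784.
P = 149.392 / 0.642597784 ≈ 232.48.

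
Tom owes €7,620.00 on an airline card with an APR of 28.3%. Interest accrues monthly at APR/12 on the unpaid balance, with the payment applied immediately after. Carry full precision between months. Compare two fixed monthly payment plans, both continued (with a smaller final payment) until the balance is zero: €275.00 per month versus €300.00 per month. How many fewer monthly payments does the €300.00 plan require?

Monthly rate r = 28.3%/12 = 2.35833% = 0.0235833.
At €275.00/mo: n = ⌈−ln(1 − rB₀/P)/ln(1+r)⌉ = 46 payments (last €128.97); total interest = total paid − €7,620.00 = €4,883.97.
At €300.00/mo: 40 payments (last €61.87); total interest €4,141.87.
Payments saved = 46 − 40 = 6.

6 fewer payments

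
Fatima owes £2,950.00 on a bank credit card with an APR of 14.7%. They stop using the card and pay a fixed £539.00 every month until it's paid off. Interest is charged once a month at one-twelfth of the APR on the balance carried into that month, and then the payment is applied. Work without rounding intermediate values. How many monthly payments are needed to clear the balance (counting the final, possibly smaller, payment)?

6 months

Monthly rate r = 14.7%/12 = 1.225% = 0.01225.
Recurrence: B ← B·(1+r) − £539.00.
Month 1: interest £36.14; balance after payment £2,447.14.
Month 2: interest £29.98; balance after payment £1,938.11.
Month 3: interest £23.74; balance after payment £1,422.86.
Month 4: interest £17.43; balance after payment £901.29.
Month 5: interest £11.04; balance after payment £373.33.
Month 6: interest £4.57; balance after payment £0.00.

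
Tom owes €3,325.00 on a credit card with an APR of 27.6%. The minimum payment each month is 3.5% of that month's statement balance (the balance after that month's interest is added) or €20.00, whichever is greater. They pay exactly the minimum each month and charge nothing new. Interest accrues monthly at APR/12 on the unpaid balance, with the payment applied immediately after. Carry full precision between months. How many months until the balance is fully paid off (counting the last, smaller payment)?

184 months

Monthly rate r = 27.6%/12 = 2.3% = 0.023.
While 3.5% of the post-interest balance exceeds €20.00, each month B ← (B·(1+r))·(1 − 0.035), i.e. B shrinks by the factor (1+r)·0.965 = 0.98719.
This holds for months 1–139. Entering month 140 the balance is €554.37; 3.5% of the post-interest balance is now below €20.00, so the flat €20.00 minimum applies from here.
From month 140 a fixed €20.00 at rate r clears €554.37 in 45 more payments. Total: 139 + 45 = 184 months.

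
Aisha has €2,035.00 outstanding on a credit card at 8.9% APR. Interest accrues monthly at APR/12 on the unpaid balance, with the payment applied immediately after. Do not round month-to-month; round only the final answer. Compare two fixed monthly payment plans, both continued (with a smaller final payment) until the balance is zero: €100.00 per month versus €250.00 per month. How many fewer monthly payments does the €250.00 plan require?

Monthly rate r = 8.9%/12 = 0.741667% = 0.00741667.
At €100.00/mo: n = ⌈−ln(1 − rB₀/P)/ln(1+r)⌉ = 23 payments (last €14.23); total interest = total paid − €2,035.00 = €179.23.
At €250.00/mo: 9 payments (last €107.02); total interest €72.02.
Payments saved = 23 − 9 = 14.

14 fewer payments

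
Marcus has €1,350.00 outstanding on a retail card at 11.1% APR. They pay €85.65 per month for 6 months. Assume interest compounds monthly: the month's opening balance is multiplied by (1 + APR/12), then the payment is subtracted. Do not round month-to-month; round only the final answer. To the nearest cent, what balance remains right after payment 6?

€900.75

Monthly rate r = 11.1%/12 = 0.925% = 0.00925.
Each month: B ← B·(1+r) − €85.65.
Month 1: interest €12.49; balance after payment €1,276.84.
Month 2: interest €11.81; balance after payment €1,203.00.
Month 3: interest €11.13; balance after payment €1,128.48.
Month 4: interest €10.44; balance after payment €1,053.26.
Month 5: interest €9.74; balance after payment €977.36.
Month 6: interest €9.04; balance after payment €900.75.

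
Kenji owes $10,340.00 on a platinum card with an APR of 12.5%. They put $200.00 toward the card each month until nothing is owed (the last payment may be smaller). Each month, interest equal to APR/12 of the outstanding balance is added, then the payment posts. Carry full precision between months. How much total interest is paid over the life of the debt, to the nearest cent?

Monthly rate r = 12.5%/12 = 1.04167% = 0.0104167.
Payoff takes n = ⌈−ln(1 − rB₀/P)/ln(1+r)⌉ = ⌈74.629⌉ = 75 payments; the last is $126.02.
Total paid = 74·$200.00 + $126.02 = $14,926.02.
Total interest = total paid − principal = $14,926.02 − $10,340.00 = $4,586.02.

$4,586.02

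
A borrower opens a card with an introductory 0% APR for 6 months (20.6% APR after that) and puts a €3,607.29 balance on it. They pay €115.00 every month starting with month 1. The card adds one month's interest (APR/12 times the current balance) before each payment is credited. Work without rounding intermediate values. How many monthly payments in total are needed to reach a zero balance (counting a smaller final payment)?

40 payments

Promo months 1–6 at r₀ = 0%/12 = 0; months 7+ at r₁ = 20.6%/12 = 0.0171667.
After month 6 (no interest yet): B = €3,607.29 − 6·€115.00 = €2,917.29.
Then at r₁ with €115.00/mo: n₂ = −ln(1 − r₁·B/P)/ln(1+r₁) ≈ 33.59 → 34 more payments.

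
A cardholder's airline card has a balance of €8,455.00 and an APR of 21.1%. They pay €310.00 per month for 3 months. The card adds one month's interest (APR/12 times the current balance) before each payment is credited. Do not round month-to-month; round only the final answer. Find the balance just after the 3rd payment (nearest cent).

€7,962.44

Monthly rate r = 21.1%/12 = 1.75833% = 0.0175833.
Each month: B ← B·(1+r) − €310.00.
Month 1: interest €148.67; balance after payment €8,293.67.
Month 2: interest €145.83; balance after payment €8,129.50.
Month 3: interest €142.94; balance after payment €7,962.44.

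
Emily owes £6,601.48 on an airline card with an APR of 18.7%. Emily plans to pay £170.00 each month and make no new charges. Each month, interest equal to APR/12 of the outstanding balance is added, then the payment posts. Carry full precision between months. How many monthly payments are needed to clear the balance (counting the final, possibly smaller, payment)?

Monthly rate r = 18.7%/12 = 1.55833% = 0.0155833.
Recurrence: B ← B·(1+r) − £170.00.
Month 1: interest £102.87; balance after payment £6,534.35.
Month 2: interest £101.83; balance after payment £6,466.18.
Closed form: n = −ln(1 − rB₀/P)/ln(1+r) = −ln(0.39486)/ln(1.01558) ≈ 60.092, so the balance reaches zero during payment 61.

61 payments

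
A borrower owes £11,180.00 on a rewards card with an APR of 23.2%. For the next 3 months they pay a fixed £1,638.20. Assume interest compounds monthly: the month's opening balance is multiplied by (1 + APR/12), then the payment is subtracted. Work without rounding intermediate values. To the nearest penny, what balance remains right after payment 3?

£6,830.83

Monthly rate r = 23.2%/12 = 1.93333% = 0.0193333.
Each month: B ← B·(1+r) − £1,638.20.
Month 1: interest £216.15; balance after payment £9,757.95.
Month 2: interest £188.65; balance after payment £8,308.40.
Month 3: interest £160.63; balance after payment £6,830.83.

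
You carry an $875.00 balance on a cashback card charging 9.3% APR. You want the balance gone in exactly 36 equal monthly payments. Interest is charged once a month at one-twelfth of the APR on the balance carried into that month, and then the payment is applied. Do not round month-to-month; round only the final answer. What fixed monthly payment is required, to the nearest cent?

$27.95

Monthly rate r = 9.3%/12 = 0.775% = 0.00775.
Level-payment amortization: P = B₀·r / (1 − (1+r)^(−n)) = 875.00·0.00775 / (1 − 1.00775^(−36)).
Denominator 1 − (1+r)^(−36) = 0.242645946.
P = 6.78125 / 0.242645946 ≈ 27.95.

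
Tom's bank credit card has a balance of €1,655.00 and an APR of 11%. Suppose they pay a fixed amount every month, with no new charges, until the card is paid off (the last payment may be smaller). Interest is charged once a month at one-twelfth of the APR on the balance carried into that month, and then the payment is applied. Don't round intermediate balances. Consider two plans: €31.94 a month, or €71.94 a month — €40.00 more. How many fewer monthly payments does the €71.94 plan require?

45 fewer payments

Monthly rate r = 11%/12 = 0.916667% = 0.00916667.
At €31.94/mo: n = ⌈−ln(1 − rB₀/P)/ln(1+r)⌉ = 71 payments (last €19.54); total interest = total paid − €1,655.00 = €600.34.
At €71.94/mo: 26 payments (last €68.73); total interest €212.23.
Payments saved = 71 − 26 = 45.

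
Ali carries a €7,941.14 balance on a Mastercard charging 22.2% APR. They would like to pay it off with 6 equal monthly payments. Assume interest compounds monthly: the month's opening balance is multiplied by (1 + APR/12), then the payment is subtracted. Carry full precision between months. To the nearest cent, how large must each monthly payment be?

Monthly rate r = 22.2%/12 = 1.85% = 0.0185.
Level-payment amortization: P = B₀·r / (1 − (1+r)^(−n)) = 7941.14·0.0185 / (1 − 1.0185^(−6)).
Denominator 1 − (1+r)^(−6) = 0.10415309.
P = 146.911 / 0.10415309 ≈ 1410.53.

€1,410.53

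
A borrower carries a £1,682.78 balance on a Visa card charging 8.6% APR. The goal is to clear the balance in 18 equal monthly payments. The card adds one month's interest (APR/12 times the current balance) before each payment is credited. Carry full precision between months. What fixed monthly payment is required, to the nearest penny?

Monthly rate r = 8.6%/12 = 0.716667% = 0.00716667.
Level-payment amortization: P = B₀·r / (1 − (1+r)^(−n)) = 1682.78·0.00716667 / (1 − 1.00717^(−18)).
Denominator 1 − (1+r)^(−18) = 0.120621567.
P = 12.0599 / 0.120621567 ≈ 99.98.

£99.98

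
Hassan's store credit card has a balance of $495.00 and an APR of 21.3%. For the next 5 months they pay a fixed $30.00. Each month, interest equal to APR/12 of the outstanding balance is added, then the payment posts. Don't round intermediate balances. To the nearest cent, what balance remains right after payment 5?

Monthly rate r = 21.3%/12 = 1.775% = 0.01775.
Each month: B ← B·(1+r) − $30.00.
Month 1: interest $8.79; balance after payment $473.79.
Month 2: interest $8.41; balance after payment $452.20.
Month 3: interest $8.03; balance after payment $430.22.
Month 4: interest $7.64; balance after payment $407.86.
Month 5: interest $7.24; balance after payment $385.10.

$385.10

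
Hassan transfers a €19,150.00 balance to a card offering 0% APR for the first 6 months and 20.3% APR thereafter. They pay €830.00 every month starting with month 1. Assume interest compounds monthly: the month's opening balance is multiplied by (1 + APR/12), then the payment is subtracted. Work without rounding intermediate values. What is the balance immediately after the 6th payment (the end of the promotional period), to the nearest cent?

€14,170.00

Promo months 1–6 at r₀ = 0%/12 = 0; months 7+ at r₁ = 20.3%/12 = 0.0169167.
After month 6 (no interest yet): B = €19,150.00 − 6·€830.00 = €14,170.00.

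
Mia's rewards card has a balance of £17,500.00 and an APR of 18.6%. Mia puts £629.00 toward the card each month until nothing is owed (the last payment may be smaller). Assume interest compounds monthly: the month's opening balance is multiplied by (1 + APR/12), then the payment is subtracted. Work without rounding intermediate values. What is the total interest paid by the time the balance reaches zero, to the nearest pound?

Monthly rate r = 18.6%/12 = 1.55% = 0.0155.
Payoff takes n = ⌈−ln(1 − rB₀/P)/ln(1+r)⌉ = ⌈36.688⌉ = 37 payments; the last is £433.58.
Total paid = 36·£629.00 + £433.58 = £23,077.58.
Total interest = total paid − principal = £23,077.58 − £17,500.00 = £5,577.58.

£5,578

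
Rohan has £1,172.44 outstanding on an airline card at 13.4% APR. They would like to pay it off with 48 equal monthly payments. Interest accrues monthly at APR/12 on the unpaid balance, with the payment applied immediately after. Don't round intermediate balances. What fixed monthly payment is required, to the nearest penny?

Monthly rate r = 13.4%/12 = 1.11667% = 0.0111667.
Level-payment amortization: P = B₀·r / (1 − (1+r)^(−n)) = 1172.44·0.0111667 / (1 − 1.01117^(−48)).
Denominator 1 − (1+r)^(−48) = 0.413175468.
P = 13.0922 / 0.413175468 ≈ 31.69.

£31.69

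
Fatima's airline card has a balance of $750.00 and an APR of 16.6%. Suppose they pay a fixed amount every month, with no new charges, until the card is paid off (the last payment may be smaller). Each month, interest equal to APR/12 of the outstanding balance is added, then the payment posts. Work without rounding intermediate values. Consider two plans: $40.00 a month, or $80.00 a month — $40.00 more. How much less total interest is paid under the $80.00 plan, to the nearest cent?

$65.36

Monthly rate r = 16.6%/12 = 1.38333% = 0.0138333.
At $40.00/mo: n = ⌈−ln(1 − rB₀/P)/ln(1+r)⌉ = 22 payments (last $34.25); total interest = total paid − $750.00 = $124.25.
At $80.00/mo: 11 payments (last $8.89); total interest $58.89.
Interest saved = $124.25 − $58.89 = $65.36.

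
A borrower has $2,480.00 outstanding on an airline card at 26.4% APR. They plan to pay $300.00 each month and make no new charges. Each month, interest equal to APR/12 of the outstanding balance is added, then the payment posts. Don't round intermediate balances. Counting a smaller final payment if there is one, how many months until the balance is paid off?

10 months

Monthly rate r = 26.4%/12 = 2.2% = 0.022.
Recurrence: B ← B·(1+r) − $300.00.
Month 1: interest $54.56; balance after payment $2,234.56.
Month 2: interest $49.16; balance after payment $1,983.72.
Closed form: n = −ln(1 − rB₀/P)/ln(1+r) = −ln(0.81813)/ln(1.022) ≈ 9.224, so the balance reaches zero during payment 10.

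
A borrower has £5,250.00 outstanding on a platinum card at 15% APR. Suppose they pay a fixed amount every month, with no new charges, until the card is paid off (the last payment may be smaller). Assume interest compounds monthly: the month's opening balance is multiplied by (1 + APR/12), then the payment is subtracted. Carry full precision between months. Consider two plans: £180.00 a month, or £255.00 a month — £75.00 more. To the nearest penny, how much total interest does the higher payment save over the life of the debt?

£463.41

Monthly rate r = 15%/12 = 1.25% = 0.0125.
At £180.00/mo: n = ⌈−ln(1 − rB₀/P)/ln(1+r)⌉ = 37 payments (last £91.04); total interest = total paid − £5,250.00 = £1,321.04.
At £255.00/mo: 24 payments (last £242.63); total interest £857.63.
Interest saved = £1,321.04 − £857.63 = £463.41.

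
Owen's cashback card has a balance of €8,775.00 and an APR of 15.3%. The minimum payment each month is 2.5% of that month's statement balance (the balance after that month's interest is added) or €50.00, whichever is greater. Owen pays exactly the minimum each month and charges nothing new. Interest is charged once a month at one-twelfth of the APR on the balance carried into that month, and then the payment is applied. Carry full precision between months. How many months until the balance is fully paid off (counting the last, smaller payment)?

174 months

Monthly rate r = 15.3%/12 = 1.275% = 0.01275.
While 2.5% of the post-interest balance exceeds €50.00, each month B ← (B·(1+r))·(1 − 0.025), i.e. B shrinks by the factor (1+r)·0.975 = 0.98743.
This holds for months 1–118. Entering month 119 the balance is €1,972.68; 2.5% of the post-interest balance is now below €50.00, so the flat €50.00 minimum applies from here.
From month 119 a fixed €50.00 at rate r clears €1,972.68 in 56 more payments. Total: 118 + 56 = 174 months.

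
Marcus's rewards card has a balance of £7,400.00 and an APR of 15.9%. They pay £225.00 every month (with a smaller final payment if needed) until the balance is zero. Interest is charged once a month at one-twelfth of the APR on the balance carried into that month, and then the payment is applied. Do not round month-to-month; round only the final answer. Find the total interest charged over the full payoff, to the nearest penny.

Monthly rate r = 15.9%/12 = 1.325% = 0.01325.
Payoff takes n = ⌈−ln(1 − rB₀/P)/ln(1+r)⌉ = ⌈43.479⌉ = 44 payments; the last is £108.04.
Total paid = 43·£225.00 + £108.04 = £9,783.04.
Total interest = total paid − principal = £9,783.04 − £7,400.00 = £2,383.04.

£2,383.04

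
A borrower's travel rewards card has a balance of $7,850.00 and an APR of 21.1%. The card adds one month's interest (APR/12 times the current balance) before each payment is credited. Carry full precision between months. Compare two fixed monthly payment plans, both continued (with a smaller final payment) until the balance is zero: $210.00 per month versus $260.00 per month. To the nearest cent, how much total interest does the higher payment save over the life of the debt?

Monthly rate r = 21.1%/12 = 1.75833% = 0.0175833.
At $210.00/mo: n = ⌈−ln(1 − rB₀/P)/ln(1+r)⌉ = 62 payments (last $91.82); total interest = total paid − $7,850.00 = $5,051.82.
At $260.00/mo: 44 payments (last $110.74); total interest $3,440.74.
Interest saved = $5,051.82 − $3,440.74 = $1,611.08.

$1,611.08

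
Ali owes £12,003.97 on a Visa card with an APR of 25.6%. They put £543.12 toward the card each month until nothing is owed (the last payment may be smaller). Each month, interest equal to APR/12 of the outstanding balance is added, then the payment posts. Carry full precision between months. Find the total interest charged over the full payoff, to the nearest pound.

£4,405

Monthly rate r = 25.6%/12 = 2.13333% = 0.0213333.
Payoff takes n = ⌈−ln(1 − rB₀/P)/ln(1+r)⌉ = ⌈30.211⌉ = 31 payments; the last is £115.61.
Total paid = 30·£543.12 + £115.61 = £16,409.21.
Total interest = total paid − principal = £16,409.21 − £12,003.97 = £4,405.24.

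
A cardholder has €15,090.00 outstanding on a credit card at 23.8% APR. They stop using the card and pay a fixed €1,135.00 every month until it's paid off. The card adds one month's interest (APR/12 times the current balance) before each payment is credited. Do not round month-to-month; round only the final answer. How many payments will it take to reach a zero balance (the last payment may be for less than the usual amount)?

Monthly rate r = 23.8%/12 = 1.98333% = 0.0198333.
Recurrence: B ← B·(1+r) − €1,135.00.
Month 1: interest €299.29; balance after payment €14,254.28.
Month 2: interest €282.71; balance after payment €13,401.99.
Closed form: n = −ln(1 − rB₀/P)/ln(1+r) = −ln(0.73631)/ln(1.01983) ≈ 15.586, so the balance reaches zero during payment 16.

16 months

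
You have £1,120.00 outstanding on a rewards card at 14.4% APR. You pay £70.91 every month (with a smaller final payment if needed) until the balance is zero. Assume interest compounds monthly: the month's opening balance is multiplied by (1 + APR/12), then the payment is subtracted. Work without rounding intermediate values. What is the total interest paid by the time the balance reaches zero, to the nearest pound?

£129

Monthly rate r = 14.4%/12 = 1.2% = 0.012.
Payoff takes n = ⌈−ln(1 − rB₀/P)/ln(1+r)⌉ = ⌈17.617⌉ = 18 payments; the last is £43.87.
Total paid = 17·£70.91 + £43.87 = £1,249.34.
Total interest = total paid − principal = £1,249.34 − £1,120.00 = £129.34.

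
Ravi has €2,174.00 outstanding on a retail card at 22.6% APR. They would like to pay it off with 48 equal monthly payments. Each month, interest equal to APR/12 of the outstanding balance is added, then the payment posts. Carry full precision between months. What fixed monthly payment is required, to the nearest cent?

€69.20

Monthly rate r = 22.6%/12 = 1.88333% = 0.0188333.
Level-payment amortization: P = B₀·r / (1 − (1+r)^(−n)) = 2174.00·0.0188333 / (1 − 1.01883^(−48)).
Denominator 1 − (1+r)^(−48) = 0.591634522.
P = 40.9437 / 0.591634522 ≈ 69.20.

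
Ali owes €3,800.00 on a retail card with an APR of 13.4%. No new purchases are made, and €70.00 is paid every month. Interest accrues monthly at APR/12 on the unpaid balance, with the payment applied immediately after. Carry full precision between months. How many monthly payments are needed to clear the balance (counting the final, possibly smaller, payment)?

84 months

Monthly rate r = 13.4%/12 = 1.11667% = 0.0111667.
Recurrence: B ← B·(1+r) − €70.00.
Month 1: interest €42.43; balance after payment €3,772.43.
Month 2: interest €42.13; balance after payment €3,744.56.
Closed form: n = −ln(1 − rB₀/P)/ln(1+r) = −ln(0.39381)/ln(1.01117) ≈ 83.918, so the balance reaches zero during payment 84.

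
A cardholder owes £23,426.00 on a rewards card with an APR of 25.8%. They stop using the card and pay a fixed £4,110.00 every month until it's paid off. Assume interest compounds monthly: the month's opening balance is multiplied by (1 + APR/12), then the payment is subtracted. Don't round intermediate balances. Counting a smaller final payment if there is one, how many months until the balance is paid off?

Monthly rate r = 25.8%/12 = 2.15% = 0.0215.
Recurrence: B ← B·(1+r) − £4,110.00.
Month 1: interest £503.66; balance after payment £19,819.66.
Month 2: interest £426.12; balance after payment £16,135.78.
Closed form: n = −ln(1 − rB₀/P)/ln(1+r) = −ln(0.87746)/ln(1.0215) ≈ 6.146, so the balance reaches zero during payment 7.

7 months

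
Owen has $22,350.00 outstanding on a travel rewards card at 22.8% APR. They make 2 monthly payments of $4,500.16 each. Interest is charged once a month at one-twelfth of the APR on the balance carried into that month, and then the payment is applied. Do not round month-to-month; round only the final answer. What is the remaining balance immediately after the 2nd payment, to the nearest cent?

Monthly rate r = 22.8%/12 = 1.9% = 0.019.
Each month: B ← B·(1+r) − $4,500.16.
Month 1: interest $424.65; balance after payment $18,274.49.
Month 2: interest $347.22; balance after payment $14,121.55.

$14,121.55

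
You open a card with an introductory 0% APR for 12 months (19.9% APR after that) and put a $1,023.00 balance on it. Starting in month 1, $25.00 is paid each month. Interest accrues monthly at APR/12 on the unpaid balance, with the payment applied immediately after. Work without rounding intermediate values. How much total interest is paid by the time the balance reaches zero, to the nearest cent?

Promo months 1–12 at r₀ = 0%/12 = 0; months 13+ at r₁ = 19.9%/12 = 0.0165833.
After month 12 (no interest yet): B = $1,023.00 − 12·$25.00 = $723.00.
Then at r₁ with $25.00/mo: n₂ = −ln(1 − r₁·B/P)/ln(1+r₁) ≈ 39.71 → 40 more payments.
Total paid = 51·$25.00 + $17.81 = $1,292.81; interest = $1,292.81 − $1,023.00 = $269.81.

$269.81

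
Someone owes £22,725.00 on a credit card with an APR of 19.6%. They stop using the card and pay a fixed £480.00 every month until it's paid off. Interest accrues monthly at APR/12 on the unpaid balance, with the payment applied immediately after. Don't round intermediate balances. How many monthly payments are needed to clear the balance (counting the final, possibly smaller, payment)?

92 payments

Monthly rate r = 19.6%/12 = 1.63333% = 0.0163333.
Recurrence: B ← B·(1+r) − £480.00.
Month 1: interest £371.18; balance after payment £22,616.17.
Month 2: interest £369.40; balance after payment £22,505.57.
Closed form: n = −ln(1 − rB₀/P)/ln(1+r) = −ln(0.22672)/ln(1.01633) ≈ 91.600, so the balance reaches zero during payment 92.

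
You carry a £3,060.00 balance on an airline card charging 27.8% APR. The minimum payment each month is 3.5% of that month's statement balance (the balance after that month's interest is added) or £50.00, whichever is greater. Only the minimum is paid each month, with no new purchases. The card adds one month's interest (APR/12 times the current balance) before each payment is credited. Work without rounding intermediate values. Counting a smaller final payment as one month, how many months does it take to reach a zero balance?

108 months

Monthly rate r = 27.8%/12 = 2.31667% = 0.0231667.
While 3.5% of the post-interest balance exceeds £50.00, each month B ← (B·(1+r))·(1 − 0.035), i.e. B shrinks by the factor (1+r)·0.965 = 0.98736.
This holds for months 1–62. Entering month 63 the balance is £1,390.24; 3.5% of the post-interest balance is now below £50.00, so the flat £50.00 minimum applies from here.
From month 63 a fixed £50.00 at rate r clears £1,390.24 in 46 more payments. Total: 62 + 46 = 108 months.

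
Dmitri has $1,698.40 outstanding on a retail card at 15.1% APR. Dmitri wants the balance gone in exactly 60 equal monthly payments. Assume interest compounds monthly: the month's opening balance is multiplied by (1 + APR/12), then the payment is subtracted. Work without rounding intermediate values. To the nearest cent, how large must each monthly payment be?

Monthly rate r = 15.1%/12 = 1.25833% = 0.0125833.
Level-payment amortization: P = B₀·r / (1 − (1+r)^(−n)) = 1698.40·0.0125833 / (1 − 1.01258^(−60)).
Denominator 1 − (1+r)^(−60) = 0.527770068.
P = 21.3715 / 0.527770068 ≈ 40.49.

$40.49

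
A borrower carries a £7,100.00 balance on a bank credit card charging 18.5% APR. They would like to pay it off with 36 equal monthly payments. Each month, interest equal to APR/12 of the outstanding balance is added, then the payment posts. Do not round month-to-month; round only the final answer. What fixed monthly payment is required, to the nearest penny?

£258.47

Monthly rate r = 18.5%/12 = 1.54167% = 0.0154167.
Level-payment amortization: P = B₀·r / (1 − (1+r)^(−n)) = 7100.00·0.0154167 / (1 − 1.01542^(−36)).
Denominator 1 − (1+r)^(−36) = 0.423491585.
P = 109.458 / 0.423491585 ≈ 258.47.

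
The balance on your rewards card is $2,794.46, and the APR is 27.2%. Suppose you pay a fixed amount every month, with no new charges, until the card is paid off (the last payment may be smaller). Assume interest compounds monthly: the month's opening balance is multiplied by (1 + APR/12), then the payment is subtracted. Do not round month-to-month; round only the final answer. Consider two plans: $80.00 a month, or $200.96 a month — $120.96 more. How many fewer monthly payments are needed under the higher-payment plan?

Monthly rate r = 27.2%/12 = 2.26667% = 0.0226667.
At $80.00/mo: n = ⌈−ln(1 − rB₀/P)/ln(1+r)⌉ = 71 payments (last $0.47); total interest = total paid − $2,794.46 = $2,806.01.
At $200.96/mo: 17 payments (last $179.54); total interest $600.44.
Payments saved = 71 − 17 = 54.

54 fewer payments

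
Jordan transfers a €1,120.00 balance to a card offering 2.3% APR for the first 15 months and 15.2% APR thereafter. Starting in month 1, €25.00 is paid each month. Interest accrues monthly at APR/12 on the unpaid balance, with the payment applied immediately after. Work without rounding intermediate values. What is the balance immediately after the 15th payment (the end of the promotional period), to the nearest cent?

Promo months 1–15 at r₀ = 2.3%/12 = 0.00191667; months 16+ at r₁ = 15.2%/12 = 0.0126667.
After month 15: iterate B ← B·(1+r₀) − €25.00 for 15 months → €772.56.

€772.56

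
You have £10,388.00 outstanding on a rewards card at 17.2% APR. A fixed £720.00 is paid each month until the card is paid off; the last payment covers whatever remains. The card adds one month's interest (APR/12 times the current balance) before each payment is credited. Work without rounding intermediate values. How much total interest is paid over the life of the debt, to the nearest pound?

Monthly rate r = 17.2%/12 = 1.43333% = 0.0143333.
Payoff takes n = ⌈−ln(1 − rB₀/P)/ln(1+r)⌉ = ⌈16.279⌉ = 17 payments; the last is £201.99.
Total paid = 16·£720.00 + £201.99 = £11,721.99.
Total interest = total paid − principal = £11,721.99 − £10,388.00 = £1,333.99.

£1,334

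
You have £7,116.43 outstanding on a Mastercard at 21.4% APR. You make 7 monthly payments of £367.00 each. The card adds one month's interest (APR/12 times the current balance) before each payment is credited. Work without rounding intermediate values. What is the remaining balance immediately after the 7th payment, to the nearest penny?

£5,343.16

Monthly rate r = 21.4%/12 = 1.78333% = 0.0178333.
Each month: B ← B·(1+r) − £367.00.
Month 1: interest £126.91; balance after payment £6,876.34.
Month 2: interest £122.63; balance after payment £6,631.97.
Month 3: interest £118.27; balance after payment £6,383.24.
Month 4: interest £113.83; balance after payment £6,130.07.
Month 5: interest £109.32; balance after payment £5,872.39.
Month 6: interest £104.72; balance after payment £5,610.12.
Month 7: interest £100.05; balance after payment £5,343.16.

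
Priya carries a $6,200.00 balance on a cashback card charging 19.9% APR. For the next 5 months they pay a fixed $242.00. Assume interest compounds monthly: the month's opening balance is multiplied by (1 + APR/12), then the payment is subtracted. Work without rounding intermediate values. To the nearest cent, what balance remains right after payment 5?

$5,480.62

Monthly rate r = 19.9%/12 = 1.65833% = 0.0165833.
Each month: B ← B·(1+r) − $242.00.
Month 1: interest $102.82; balance after payment $6,060.82.
Month 2: interest $100.51; balance after payment $5,919.33.
Month 3: interest $98.16; balance after payment $5,775.49.
Month 4: interest $95.78; balance after payment $5,629.26.
Month 5: interest $93.35; balance after payment $5,480.62.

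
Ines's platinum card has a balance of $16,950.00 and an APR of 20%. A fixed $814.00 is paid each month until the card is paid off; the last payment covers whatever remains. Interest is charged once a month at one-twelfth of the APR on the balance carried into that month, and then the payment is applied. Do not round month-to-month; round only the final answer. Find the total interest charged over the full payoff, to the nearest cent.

$4,042.53

Monthly rate r = 20%/12 = 1.66667% = 0.0166667.
Payoff takes n = ⌈−ln(1 − rB₀/P)/ln(1+r)⌉ = ⌈25.788⌉ = 26 payments; the last is $642.53.
Total paid = 25·$814.00 + $642.53 = $20,992.53.
Total interest = total paid − principal = $20,992.53 − $16,950.00 = $4,042.53.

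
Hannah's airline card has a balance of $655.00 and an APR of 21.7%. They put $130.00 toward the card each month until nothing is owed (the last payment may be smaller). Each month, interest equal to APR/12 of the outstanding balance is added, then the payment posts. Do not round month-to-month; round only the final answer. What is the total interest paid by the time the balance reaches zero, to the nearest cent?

$38.23

Monthly rate r = 21.7%/12 = 1.80833% = 0.0180833.
Payoff takes n = ⌈−ln(1 − rB₀/P)/ln(1+r)⌉ = ⌈5.331⌉ = 6 payments; the last is $43.23.
Total paid = 5·$130.00 + $43.23 = $693.23.
Total interest = total paid − principal = $693.23 − $655.00 = $38.23.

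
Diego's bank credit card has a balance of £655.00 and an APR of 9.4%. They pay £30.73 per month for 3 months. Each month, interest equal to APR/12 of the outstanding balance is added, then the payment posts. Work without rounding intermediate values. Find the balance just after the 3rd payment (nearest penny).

£577.60

Monthly rate r = 9.4%/12 = 0.783333% = 0.00783333.
Each month: B ← B·(1+r) − £30.73.
Month 1: interest £5.13; balance after payment £629.40.
Month 2: interest £4.93; balance after payment £603.60.
Month 3: interest £4.73; balance after payment £577.60.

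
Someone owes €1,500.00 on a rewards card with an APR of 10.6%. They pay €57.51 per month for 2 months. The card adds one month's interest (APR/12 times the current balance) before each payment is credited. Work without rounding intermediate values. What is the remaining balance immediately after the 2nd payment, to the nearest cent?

Monthly rate r = 10.6%/12 = 0.883333% = 0.00883333.
Each month: B ← B·(1+r) − €57.51.
Month 1: interest €13.25; balance after payment €1,455.74.
Month 2: interest €12.86; balance after payment €1,411.09.

€1,411.09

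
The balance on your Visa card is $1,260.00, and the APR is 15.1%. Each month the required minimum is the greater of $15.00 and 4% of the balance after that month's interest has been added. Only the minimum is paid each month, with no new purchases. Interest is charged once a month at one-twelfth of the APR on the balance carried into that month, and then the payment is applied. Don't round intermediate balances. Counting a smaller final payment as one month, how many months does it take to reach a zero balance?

73 months

Monthly rate r = 15.1%/12 = 1.25833% = 0.0125833.
While 4% of the post-interest balance exceeds $15.00, each month B ← (B·(1+r))·(1 − 0.04), i.e. B shrinks by the factor (1+r)·0.96 = 0.97208.
This holds for months 1–44. Entering month 45 the balance is $362.46; 4% of the post-interest balance is now below $15.00, so the flat $15.00 minimum applies from here.
From month 45 a fixed $15.00 at rate r clears $362.46 in 29 more payments. Total: 44 + 29 = 73 months.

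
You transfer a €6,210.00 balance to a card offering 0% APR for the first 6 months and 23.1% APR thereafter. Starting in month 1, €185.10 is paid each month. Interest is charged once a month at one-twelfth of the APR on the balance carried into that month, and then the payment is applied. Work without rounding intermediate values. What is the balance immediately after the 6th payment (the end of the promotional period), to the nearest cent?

€5,099.40

Promo months 1–6 at r₀ = 0%/12 = 0; months 7+ at r₁ = 23.1%/12 = 0.01925.
After month 6 (no interest yet): B = €6,210.00 − 6·€185.10 = €5,099.40.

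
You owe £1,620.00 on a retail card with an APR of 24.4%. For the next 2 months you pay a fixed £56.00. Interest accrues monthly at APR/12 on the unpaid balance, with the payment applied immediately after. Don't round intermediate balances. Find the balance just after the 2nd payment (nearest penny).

£1,573.41

Monthly rate r = 24.4%/12 = 2.03333% = 0.0203333.
Each month: B ← B·(1+r) − £56.00.
Month 1: interest £32.94; balance after payment £1,596.94.
Month 2: interest £32.47; balance after payment £1,573.41.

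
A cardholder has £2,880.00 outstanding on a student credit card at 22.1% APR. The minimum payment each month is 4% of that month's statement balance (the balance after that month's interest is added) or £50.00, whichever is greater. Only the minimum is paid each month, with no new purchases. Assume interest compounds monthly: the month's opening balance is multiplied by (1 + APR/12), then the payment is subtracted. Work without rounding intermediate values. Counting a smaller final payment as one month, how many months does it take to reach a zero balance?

Monthly rate r = 22.1%/12 = 1.84167% = 0.0184167.
While 4% of the post-interest balance exceeds £50.00, each month B ← (B·(1+r))·(1 − 0.04), i.e. B shrinks by the factor (1+r)·0.96 = 0.97768.
This holds for months 1–38. Entering month 39 the balance is £1,221.43; 4% of the post-interest balance is now below £50.00, so the flat £50.00 minimum applies from here.
From month 39 a fixed £50.00 at rate r clears £1,221.43 in 33 more payments. Total: 38 + 33 = 71 months.

71 months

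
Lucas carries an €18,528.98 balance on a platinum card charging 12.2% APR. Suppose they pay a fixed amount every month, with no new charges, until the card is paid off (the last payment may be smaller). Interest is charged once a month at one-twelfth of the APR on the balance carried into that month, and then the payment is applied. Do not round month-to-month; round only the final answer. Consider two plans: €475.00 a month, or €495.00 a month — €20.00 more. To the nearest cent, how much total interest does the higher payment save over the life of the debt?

€283.32

Monthly rate r = 12.2%/12 = 1.01667% = 0.0101667.
At €475.00/mo: n = ⌈−ln(1 − rB₀/P)/ln(1+r)⌉ = 50 payments (last €446.20); total interest = total paid − €18,528.98 = €5,192.22.
At €495.00/mo: 48 payments (last €172.88); total interest €4,908.90.
Interest saved = €5,192.22 − €4,908.90 = €283.32.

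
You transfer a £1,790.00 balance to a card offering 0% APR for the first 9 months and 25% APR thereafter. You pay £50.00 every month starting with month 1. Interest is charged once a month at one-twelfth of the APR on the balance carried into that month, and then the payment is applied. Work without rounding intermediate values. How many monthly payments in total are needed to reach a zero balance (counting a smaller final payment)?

Promo months 1–9 at r₀ = 0%/12 = 0; months 10+ at r₁ = 25%/12 = 0.0208333.
After month 9 (no interest yet): B = £1,790.00 − 9·£50.00 = £1,340.00.
Then at r₁ with £50.00/mo: n₂ = −ln(1 − r₁·B/P)/ln(1+r₁) ≈ 39.63 → 40 more payments.

49 payments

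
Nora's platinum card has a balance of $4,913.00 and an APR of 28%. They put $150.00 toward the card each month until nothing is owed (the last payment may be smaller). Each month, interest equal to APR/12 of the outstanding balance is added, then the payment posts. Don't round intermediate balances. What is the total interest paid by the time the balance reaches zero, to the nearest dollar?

$4,484

Monthly rate r = 28%/12 = 2.33333% = 0.0233333.
Payoff takes n = ⌈−ln(1 − rB₀/P)/ln(1+r)⌉ = ⌈62.647⌉ = 63 payments; the last is $97.38.
Total paid = 62·$150.00 + $97.38 = $9,397.38.
Total interest = total paid − principal = $9,397.38 − $4,913.00 = $4,484.38.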